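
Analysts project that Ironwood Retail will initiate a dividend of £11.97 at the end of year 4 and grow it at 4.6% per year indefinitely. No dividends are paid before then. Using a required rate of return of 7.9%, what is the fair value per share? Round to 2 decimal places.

£288.75

Deferred-dividend DDM. At t=3 the remaining stream is a growing perpetuity with first payment D_4 = 11.97.
V_3 = D_4/(r−g) = 11.97/(0.079−0.046) = 362.7273
P₀ = V_3/(1+r)^3 = 362.7273/(1+0.079)^3 = 288.7459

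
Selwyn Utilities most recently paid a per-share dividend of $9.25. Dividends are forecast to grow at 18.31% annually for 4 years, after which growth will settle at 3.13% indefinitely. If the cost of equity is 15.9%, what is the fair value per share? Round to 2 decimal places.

$120.08

Two-stage DDM. Project D₁…D_4 at 0.1831, terminal growth 0.0313, discount at r = 0.159.
D_1 = 10.9437
D_2 = 12.9475
D_3 = 15.3181
D_4 = 18.1229
Terminal value at t=4: TV = D_5/(r−g) = 18.6901/(0.159−0.0313) = 146.3598
P₀ = 10.9437/(1+0.159)^1 + 12.9475/(1+0.159)^2 + 15.3181/(1+0.159)^3 + 18.1229/(1+0.159)^4 + 146.3598/(1+0.159)^4 = 120.0764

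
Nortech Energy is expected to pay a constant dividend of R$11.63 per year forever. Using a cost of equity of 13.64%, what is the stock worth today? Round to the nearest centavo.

Zero-growth DDM (perpetuity): P₀ = D/r = 11.63 / 0.1364 = 85.2639

R$85.26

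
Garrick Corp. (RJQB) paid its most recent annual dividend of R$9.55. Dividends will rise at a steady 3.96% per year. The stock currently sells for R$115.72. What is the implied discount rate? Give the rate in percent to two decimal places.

Rearranging the constant-growth DDM: r = D₁/P₀ + g.
D₁ = 9.55 × (1 + 0.0396) = 9.9282.
r = 9.9282 / 115.72 + 0.0396 = 0.08579 + 0.0396 = 0.12539

12.54%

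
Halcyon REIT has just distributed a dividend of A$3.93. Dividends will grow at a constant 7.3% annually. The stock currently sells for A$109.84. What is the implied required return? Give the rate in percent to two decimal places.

Rearranging the constant-growth DDM: r = D₁/P₀ + g.
D₁ = 3.93 × (1 + 0.073) = 4.2169.
r = 4.2169 / 109.84 + 0.073 = 0.03839 + 0.073 = 0.11139

11.14%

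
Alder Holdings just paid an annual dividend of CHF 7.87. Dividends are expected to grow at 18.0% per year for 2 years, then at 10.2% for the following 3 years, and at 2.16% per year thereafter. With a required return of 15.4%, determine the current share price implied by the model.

CHF 94.09

Three-stage DDM. Project D₁…D_5; terminal Gordon value at t=5 with g = 0.0216; discount at r = 0.154.
D_1 = 9.2866
D_2 = 10.9582
D_3 = 12.0759
D_4 = 13.3077
D_5 = 14.6650
TV_5 = 14.9818/(0.154−0.0216) = 113.1557
P₀ = Σ Dₜ/(1+r)ᵗ + TV_5/(1+r)^5 = 94.0933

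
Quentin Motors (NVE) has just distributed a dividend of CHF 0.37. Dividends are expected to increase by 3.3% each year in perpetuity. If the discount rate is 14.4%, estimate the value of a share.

CHF 3.44

Gordon growth model: P₀ = D₁/(r − g). D₁ = 0.37 × (1 + 0.033) = 0.3822.
P₀ = 0.3822 / (0.144 − 0.033) = 0.3822 / 0.111 = 3.4433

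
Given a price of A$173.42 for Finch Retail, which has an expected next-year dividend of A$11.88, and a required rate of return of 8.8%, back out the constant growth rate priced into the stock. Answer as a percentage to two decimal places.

1.95%

From P₀ = D₁/(r − g), the implied growth is g = r − D₁/P₀.
g = 0.088 − 11.88/173.42 = 0.088 − 0.06850 = 0.01950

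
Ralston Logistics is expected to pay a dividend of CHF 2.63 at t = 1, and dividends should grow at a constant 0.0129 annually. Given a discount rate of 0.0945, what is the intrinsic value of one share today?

CHF 32.23

Gordon growth model: P₀ = D₁/(r − g), with D₁ = 2.63 given directly.
P₀ = 2.6300 / (0.0945 − 0.0129) = 2.6300 / 0.0816 = 32.2304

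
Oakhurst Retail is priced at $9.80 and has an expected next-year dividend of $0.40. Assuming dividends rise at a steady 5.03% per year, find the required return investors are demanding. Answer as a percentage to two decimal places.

9.11%

Rearranging the constant-growth DDM: r = D₁/P₀ + g.
r = 0.4000 / 9.80 + 0.0503 = 0.04082 + 0.0503 = 0.09112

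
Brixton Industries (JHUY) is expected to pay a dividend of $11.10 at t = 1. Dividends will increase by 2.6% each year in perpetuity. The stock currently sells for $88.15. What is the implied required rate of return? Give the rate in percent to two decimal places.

Rearranging the constant-growth DDM: r = D₁/P₀ + g.
r = 11.1000 / 88.15 + 0.026 = 0.12592 + 0.026 = 0.15192

15.19%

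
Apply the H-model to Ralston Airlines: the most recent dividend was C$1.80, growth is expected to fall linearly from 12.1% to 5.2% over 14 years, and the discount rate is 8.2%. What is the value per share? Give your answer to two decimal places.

C$92.10

H-model: P₀ = D₀[(1+g_L) + H(g_S−g_L)]/(r−g_L), with H = 14/2 = 7.
P₀ = 1.80 × [(1+0.052) + 7×(0.121−0.052)] / (0.082−0.052)
   = 1.80 × 1.5350 / 0.03 = 92.1000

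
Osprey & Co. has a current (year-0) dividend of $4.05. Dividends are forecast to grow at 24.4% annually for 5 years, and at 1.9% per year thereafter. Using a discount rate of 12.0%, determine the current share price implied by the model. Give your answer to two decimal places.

$97.13

Two-stage DDM. Project D₁…D_5 at 0.244, terminal growth 0.019, discount at r = 0.12.
D_1 = 5.0382
D_2 = 6.2675
D_3 = 7.7968
D_4 = 9.6992
D_5 = 12.0658
Terminal value at t=5: TV = D_6/(r−g) = 12.2951/(0.12−0.019) = 121.7334
P₀ = 5.0382/(1+0.12)^1 + 6.2675/(1+0.12)^2 + 7.7968/(1+0.12)^3 + 9.6992/(1+0.12)^4 + 12.0658/(1+0.12)^5 + 121.7334/(1+0.12)^5 = 97.1297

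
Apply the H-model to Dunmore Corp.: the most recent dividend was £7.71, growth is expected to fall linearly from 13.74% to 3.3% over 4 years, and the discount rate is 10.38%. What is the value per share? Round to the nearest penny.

£135.23

H-model: P₀ = D₀[(1+g_L) + H(g_S−g_L)]/(r−g_L), with H = 4/2 = 2.
P₀ = 7.71 × [(1+0.033) + 2×(0.1374−0.033)] / (0.1038−0.033)
   = 7.71 × 1.2418 / 0.0708 = 135.2299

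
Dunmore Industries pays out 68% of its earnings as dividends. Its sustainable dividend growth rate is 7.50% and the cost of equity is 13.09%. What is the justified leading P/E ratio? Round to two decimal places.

12.16

Justified leading P/E = b/(r−g) = 0.68/(0.1309−0.075) = 12.1646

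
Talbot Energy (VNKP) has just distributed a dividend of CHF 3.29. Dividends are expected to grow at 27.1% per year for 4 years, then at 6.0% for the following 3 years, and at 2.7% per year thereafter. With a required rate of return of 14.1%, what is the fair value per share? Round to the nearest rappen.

CHF 67.09

Three-stage DDM. Project D₁…D_7; terminal Gordon value at t=7 with g = 0.027; discount at r = 0.141.
D_1 = 4.1816
D_2 = 5.3148
D_3 = 6.7551
D_4 = 8.5857
D_5 = 9.1009
D_6 = 9.6469
D_7 = 10.2258
TV_7 = 10.5019/(0.141−0.027) = 92.1216
P₀ = Σ Dₜ/(1+r)ᵗ + TV_7/(1+r)^7 = 67.0900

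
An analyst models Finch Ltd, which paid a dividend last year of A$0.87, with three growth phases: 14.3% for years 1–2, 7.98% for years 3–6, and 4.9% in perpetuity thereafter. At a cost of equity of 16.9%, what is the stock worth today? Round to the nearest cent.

A$9.71

Three-stage DDM. Project D₁…D_6; terminal Gordon value at t=6 with g = 0.049; discount at r = 0.169.
D_1 = 0.9944
D_2 = 1.1366
D_3 = 1.2273
D_4 = 1.3253
D_5 = 1.4310
D_6 = 1.5452
TV_6 = 1.6209/(0.169−0.049) = 13.5076
P₀ = Σ Dₜ/(1+r)ᵗ + TV_6/(1+r)^6 = 9.7141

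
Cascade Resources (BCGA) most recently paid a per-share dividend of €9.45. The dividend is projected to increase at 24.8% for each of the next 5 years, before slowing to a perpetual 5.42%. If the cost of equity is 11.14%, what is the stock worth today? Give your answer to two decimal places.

Two-stage DDM. Project D₁…D_5 at 0.248, terminal growth 0.0542, discount at r = 0.1114.
D_1 = 11.7936
D_2 = 14.7184
D_3 = 18.3686
D_4 = 22.9240
D_5 = 28.6091
Terminal value at t=5: TV = D_6/(r−g) = 30.1598/(0.1114−0.0542) = 527.2684
P₀ = 11.7936/(1+0.1114)^1 + 14.7184/(1+0.1114)^2 + 18.3686/(1+0.1114)^3 + 22.9240/(1+0.1114)^4 + 28.6091/(1+0.1114)^5 + 527.2684/(1+0.1114)^5 = 378.7460

€378.75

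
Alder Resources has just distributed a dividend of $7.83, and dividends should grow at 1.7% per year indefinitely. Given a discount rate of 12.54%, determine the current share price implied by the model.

Gordon growth model: P₀ = D₁/(r − g). D₁ = 7.83 × (1 + 0.017) = 7.9631.
P₀ = 7.9631 / (0.1254 − 0.017) = 7.9631 / 0.1084 = 73.4604

$73.46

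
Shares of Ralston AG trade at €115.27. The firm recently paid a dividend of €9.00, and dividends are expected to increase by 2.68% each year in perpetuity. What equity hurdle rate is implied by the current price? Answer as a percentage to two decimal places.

Rearranging the constant-growth DDM: r = D₁/P₀ + g.
D₁ = 9.00 × (1 + 0.0268) = 9.2412.
r = 9.2412 / 115.27 + 0.0268 = 0.08017 + 0.0268 = 0.10697

10.70%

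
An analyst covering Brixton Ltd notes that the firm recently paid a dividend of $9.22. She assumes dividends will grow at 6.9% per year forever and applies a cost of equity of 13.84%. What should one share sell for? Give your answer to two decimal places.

$142.02

Gordon growth model: P₀ = D₁/(r − g). D₁ = 9.22 × (1 + 0.069) = 9.8562.
P₀ = 9.8562 / (0.1384 − 0.069) = 9.8562 / 0.0694 = 142.0199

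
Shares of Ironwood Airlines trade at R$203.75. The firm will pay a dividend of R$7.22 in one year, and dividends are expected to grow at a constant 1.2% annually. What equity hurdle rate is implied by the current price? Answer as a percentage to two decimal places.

4.74%

Rearranging the constant-growth DDM: r = D₁/P₀ + g.
r = 7.2200 / 203.75 + 0.012 = 0.03544 + 0.012 = 0.04744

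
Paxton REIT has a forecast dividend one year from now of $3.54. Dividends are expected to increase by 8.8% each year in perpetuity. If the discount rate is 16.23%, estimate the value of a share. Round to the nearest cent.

Gordon growth model: P₀ = D₁/(r − g), with D₁ = 3.54 given directly.
P₀ = 3.5400 / (0.1623 − 0.088) = 3.5400 / 0.0743 = 47.6447

$47.64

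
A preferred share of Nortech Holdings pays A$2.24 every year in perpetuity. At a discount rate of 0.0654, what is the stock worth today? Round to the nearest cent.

Zero-growth DDM (perpetuity): P₀ = D/r = 2.24 / 0.0654 = 34.2508

A$34.25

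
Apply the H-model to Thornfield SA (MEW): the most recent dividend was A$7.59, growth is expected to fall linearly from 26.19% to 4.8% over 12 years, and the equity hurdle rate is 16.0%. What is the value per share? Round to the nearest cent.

H-model: P₀ = D₀[(1+g_L) + H(g_S−g_L)]/(r−g_L), with H = 12/2 = 6.
P₀ = 7.59 × [(1+0.048) + 6×(0.2619−0.048)] / (0.16−0.048)
   = 7.59 × 2.3314 / 0.112 = 157.9940

A$157.99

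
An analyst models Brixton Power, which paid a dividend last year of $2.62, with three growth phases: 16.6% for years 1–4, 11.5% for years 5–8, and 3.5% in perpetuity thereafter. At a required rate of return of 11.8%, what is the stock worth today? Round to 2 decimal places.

$62.21

Three-stage DDM. Project D₁…D_8; terminal Gordon value at t=8 with g = 0.035; discount at r = 0.118.
D_1 = 3.0549
D_2 = 3.5620
D_3 = 4.1533
D_4 = 4.8428
D_5 = 5.3997
D_6 = 6.0207
D_7 = 6.7131
D_8 = 7.4851
TV_8 = 7.7470/(0.118−0.035) = 93.3377
P₀ = Σ Dₜ/(1+r)ᵗ + TV_8/(1+r)^8 = 62.2107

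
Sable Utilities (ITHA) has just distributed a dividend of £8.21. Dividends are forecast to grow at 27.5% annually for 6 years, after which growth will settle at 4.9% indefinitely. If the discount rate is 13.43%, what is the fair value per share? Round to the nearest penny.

£279.30

Two-stage DDM. Project D₁…D_6 at 0.275, terminal growth 0.049, discount at r = 0.1343.
D_1 = 10.4678
D_2 = 13.3464
D_3 = 17.0166
D_4 = 21.6962
D_5 = 27.6627
D_6 = 35.2699
Terminal value at t=6: TV = D_7/(r−g) = 36.9981/(0.1343−0.049) = 433.7412
P₀ = 10.4678/(1+0.1343)^1 + 13.3464/(1+0.1343)^2 + 17.0166/(1+0.1343)^3 + 21.6962/(1+0.1343)^4 + 27.6627/(1+0.1343)^5 + 35.2699/(1+0.1343)^6 + 433.7412/(1+0.1343)^6 = 279.2982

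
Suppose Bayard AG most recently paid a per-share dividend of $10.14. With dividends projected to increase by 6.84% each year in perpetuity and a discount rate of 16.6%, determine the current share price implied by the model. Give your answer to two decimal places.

$111.00

Gordon growth model: P₀ = D₁/(r − g). D₁ = 10.14 × (1 + 0.0684) = 10.8336.
P₀ = 10.8336 / (0.166 − 0.0684) = 10.8336 / 0.0976 = 110.9998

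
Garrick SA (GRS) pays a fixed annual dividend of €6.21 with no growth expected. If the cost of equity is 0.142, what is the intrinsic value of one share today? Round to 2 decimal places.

€43.73

Zero-growth DDM (perpetuity): P₀ = D/r = 6.21 / 0.142 = 43.7324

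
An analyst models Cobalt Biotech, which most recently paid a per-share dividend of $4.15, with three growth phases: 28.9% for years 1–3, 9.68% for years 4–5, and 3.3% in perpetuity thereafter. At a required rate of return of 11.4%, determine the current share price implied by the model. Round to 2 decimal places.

Three-stage DDM. Project D₁…D_5; terminal Gordon value at t=5 with g = 0.033; discount at r = 0.114.
D_1 = 5.3494
D_2 = 6.8953
D_3 = 8.8881
D_4 = 9.7484
D_5 = 10.6921
TV_5 = 11.0449/(0.114−0.033) = 136.3569
P₀ = Σ Dₜ/(1+r)ᵗ + TV_5/(1+r)^5 = 108.8280

$108.83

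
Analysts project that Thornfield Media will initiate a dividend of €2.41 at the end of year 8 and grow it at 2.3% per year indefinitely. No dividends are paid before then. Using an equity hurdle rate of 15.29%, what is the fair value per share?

€6.85

Deferred-dividend DDM. At t=7 the remaining stream is a growing perpetuity with first payment D_8 = 2.41.
V_7 = D_8/(r−g) = 2.41/(0.1529−0.023) = 18.5527
P₀ = V_7/(1+r)^7 = 18.5527/(1+0.1529)^7 = 6.8528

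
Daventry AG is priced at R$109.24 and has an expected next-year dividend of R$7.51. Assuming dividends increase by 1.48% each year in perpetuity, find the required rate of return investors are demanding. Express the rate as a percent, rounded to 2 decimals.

8.35%

Rearranging the constant-growth DDM: r = D₁/P₀ + g.
r = 7.5100 / 109.24 + 0.0148 = 0.06875 + 0.0148 = 0.08355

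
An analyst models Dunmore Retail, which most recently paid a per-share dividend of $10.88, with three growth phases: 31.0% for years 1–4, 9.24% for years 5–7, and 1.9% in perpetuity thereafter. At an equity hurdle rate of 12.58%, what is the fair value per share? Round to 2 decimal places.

$294.71

Three-stage DDM. Project D₁…D_7; terminal Gordon value at t=7 with g = 0.019; discount at r = 0.1258.
D_1 = 14.2528
D_2 = 18.6712
D_3 = 24.4592
D_4 = 32.0416
D_5 = 35.0022
D_6 = 38.2364
D_7 = 41.7695
TV_7 = 42.5631/(0.1258−0.019) = 398.5310
P₀ = Σ Dₜ/(1+r)ᵗ + TV_7/(1+r)^7 = 294.7126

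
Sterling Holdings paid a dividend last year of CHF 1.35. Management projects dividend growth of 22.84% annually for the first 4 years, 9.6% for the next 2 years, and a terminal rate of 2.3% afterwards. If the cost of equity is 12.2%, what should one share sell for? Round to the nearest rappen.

Three-stage DDM. Project D₁…D_6; terminal Gordon value at t=6 with g = 0.023; discount at r = 0.122.
D_1 = 1.6583
D_2 = 2.0371
D_3 = 2.5024
D_4 = 3.0739
D_5 = 3.3690
D_6 = 3.6924
TV_6 = 3.7774/(0.122−0.023) = 38.1553
P₀ = Σ Dₜ/(1+r)ᵗ + TV_6/(1+r)^6 = 29.6778

CHF 29.68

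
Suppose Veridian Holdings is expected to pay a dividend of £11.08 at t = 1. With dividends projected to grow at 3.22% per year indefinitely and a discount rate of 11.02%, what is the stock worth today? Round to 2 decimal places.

£142.05

Gordon growth model: P₀ = D₁/(r − g), with D₁ = 11.08 given directly.
P₀ = 11.0800 / (0.1102 − 0.0322) = 11.0800 / 0.078 = 142.0513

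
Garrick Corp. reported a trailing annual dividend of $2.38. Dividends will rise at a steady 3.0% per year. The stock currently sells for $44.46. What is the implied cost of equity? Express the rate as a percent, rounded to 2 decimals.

8.51%

Rearranging the constant-growth DDM: r = D₁/P₀ + g.
D₁ = 2.38 × (1 + 0.03) = 2.4514.
r = 2.4514 / 44.46 + 0.03 = 0.05514 + 0.03 = 0.08514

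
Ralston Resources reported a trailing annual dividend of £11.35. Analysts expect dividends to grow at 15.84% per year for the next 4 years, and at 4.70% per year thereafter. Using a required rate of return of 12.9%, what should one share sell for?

£209.05

Two-stage DDM. Project D₁…D_4 at 0.1584, terminal growth 0.047, discount at r = 0.129.
D_1 = 13.1478
D_2 = 15.2305
D_3 = 17.6430
D_4 = 20.4376
Terminal value at t=4: TV = D_5/(r−g) = 21.3982/(0.129−0.047) = 260.9534
P₀ = 13.1478/(1+0.129)^1 + 15.2305/(1+0.129)^2 + 17.6430/(1+0.129)^3 + 20.4376/(1+0.129)^4 + 260.9534/(1+0.129)^4 = 209.0490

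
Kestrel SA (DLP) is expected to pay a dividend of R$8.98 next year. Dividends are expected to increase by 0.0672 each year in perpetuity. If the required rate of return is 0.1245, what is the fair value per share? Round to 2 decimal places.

R$156.72

Gordon growth model: P₀ = D₁/(r − g), with D₁ = 8.98 given directly.
P₀ = 8.9800 / (0.1245 − 0.0672) = 8.9800 / 0.0573 = 156.7190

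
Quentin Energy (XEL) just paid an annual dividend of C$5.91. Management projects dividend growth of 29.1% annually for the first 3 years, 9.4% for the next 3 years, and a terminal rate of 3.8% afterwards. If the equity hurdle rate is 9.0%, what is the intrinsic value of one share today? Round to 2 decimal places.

Three-stage DDM. Project D₁…D_6; terminal Gordon value at t=6 with g = 0.038; discount at r = 0.09.
D_1 = 7.6298
D_2 = 9.8501
D_3 = 12.7165
D_4 = 13.9118
D_5 = 15.2195
D_6 = 16.6502
TV_6 = 17.2829/(0.09−0.038) = 332.3626
P₀ = Σ Dₜ/(1+r)ᵗ + TV_6/(1+r)^6 = 252.9619

C$252.96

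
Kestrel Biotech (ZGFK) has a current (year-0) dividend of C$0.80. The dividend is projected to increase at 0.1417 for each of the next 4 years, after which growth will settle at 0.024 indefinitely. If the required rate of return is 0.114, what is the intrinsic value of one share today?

C$13.45

Two-stage DDM. Project D₁…D_4 at 0.1417, terminal growth 0.024, discount at r = 0.114.
D_1 = 0.9134
D_2 = 1.0428
D_3 = 1.1905
D_4 = 1.3592
Terminal value at t=4: TV = D_5/(r−g) = 1.3919/(0.114−0.024) = 15.4652
P₀ = 0.9134/(1+0.114)^1 + 1.0428/(1+0.114)^2 + 1.1905/(1+0.114)^3 + 1.3592/(1+0.114)^4 + 15.4652/(1+0.114)^4 = 13.4458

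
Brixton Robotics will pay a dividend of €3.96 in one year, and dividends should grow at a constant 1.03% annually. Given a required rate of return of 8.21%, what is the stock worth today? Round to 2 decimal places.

€55.15

Gordon growth model: P₀ = D₁/(r − g), with D₁ = 3.96 given directly.
P₀ = 3.9600 / (0.0821 − 0.0103) = 3.9600 / 0.0718 = 55.1532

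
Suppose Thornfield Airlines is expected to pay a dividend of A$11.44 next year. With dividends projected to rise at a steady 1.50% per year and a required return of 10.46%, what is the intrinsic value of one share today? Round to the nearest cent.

Gordon growth model: P₀ = D₁/(r − g), with D₁ = 11.44 given directly.
P₀ = 11.4400 / (0.1046 − 0.015) = 11.4400 / 0.0896 = 127.6786

A$127.68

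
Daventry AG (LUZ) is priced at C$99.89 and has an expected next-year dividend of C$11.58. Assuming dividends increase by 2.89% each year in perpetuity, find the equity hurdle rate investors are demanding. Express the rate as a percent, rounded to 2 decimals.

Rearranging the constant-growth DDM: r = D₁/P₀ + g.
r = 11.5800 / 99.89 + 0.0289 = 0.11593 + 0.0289 = 0.14483

14.48%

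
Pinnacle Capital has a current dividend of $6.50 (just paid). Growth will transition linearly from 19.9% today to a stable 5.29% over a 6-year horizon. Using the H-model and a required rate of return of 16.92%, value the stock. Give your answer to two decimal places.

H-model: P₀ = D₀[(1+g_L) + H(g_S−g_L)]/(r−g_L), with H = 6/2 = 3.
P₀ = 6.50 × [(1+0.0529) + 3×(0.199−0.0529)] / (0.1692−0.0529)
   = 6.50 × 1.4912 / 0.1163 = 83.3431

$83.34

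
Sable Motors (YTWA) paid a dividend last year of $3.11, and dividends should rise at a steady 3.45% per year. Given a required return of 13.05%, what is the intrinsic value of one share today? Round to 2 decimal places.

Gordon growth model: P₀ = D₁/(r − g). D₁ = 3.11 × (1 + 0.0345) = 3.2173.
P₀ = 3.2173 / (0.1305 − 0.0345) = 3.2173 / 0.096 = 33.5135

$33.51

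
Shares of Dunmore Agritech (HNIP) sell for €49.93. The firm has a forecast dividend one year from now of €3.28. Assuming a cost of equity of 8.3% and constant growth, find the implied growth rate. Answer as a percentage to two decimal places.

From P₀ = D₁/(r − g), the implied growth is g = r − D₁/P₀.
g = 0.083 − 3.28/49.93 = 0.083 − 0.06569 = 0.01731

1.73%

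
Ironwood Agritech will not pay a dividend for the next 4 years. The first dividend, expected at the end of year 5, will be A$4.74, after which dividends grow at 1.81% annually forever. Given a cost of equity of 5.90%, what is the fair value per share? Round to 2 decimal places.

A$92.14

Deferred-dividend DDM. At t=4 the remaining stream is a growing perpetuity with first payment D_5 = 4.74.
V_4 = D_5/(r−g) = 4.74/(0.059−0.0181) = 115.8924
P₀ = V_4/(1+r)^4 = 115.8924/(1+0.059)^4 = 92.1449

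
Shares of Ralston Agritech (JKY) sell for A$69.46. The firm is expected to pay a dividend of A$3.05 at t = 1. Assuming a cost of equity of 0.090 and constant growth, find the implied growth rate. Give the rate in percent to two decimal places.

From P₀ = D₁/(r − g), the implied growth is g = r − D₁/P₀.
g = 0.09 − 3.05/69.46 = 0.09 − 0.04391 = 0.04609

4.61%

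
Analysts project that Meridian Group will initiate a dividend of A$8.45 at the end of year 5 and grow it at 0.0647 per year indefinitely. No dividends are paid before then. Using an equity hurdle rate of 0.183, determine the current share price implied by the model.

Deferred-dividend DDM. At t=4 the remaining stream is a growing perpetuity with first payment D_5 = 8.45.
V_4 = D_5/(r−g) = 8.45/(0.183−0.0647) = 71.4286
P₀ = V_4/(1+r)^4 = 71.4286/(1+0.183)^4 = 36.4698

A$36.47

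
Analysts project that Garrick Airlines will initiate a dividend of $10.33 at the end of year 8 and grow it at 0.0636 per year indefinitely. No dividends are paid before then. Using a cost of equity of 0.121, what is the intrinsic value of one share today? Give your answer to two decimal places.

Deferred-dividend DDM. At t=7 the remaining stream is a growing perpetuity with first payment D_8 = 10.33.
V_7 = D_8/(r−g) = 10.33/(0.121−0.0636) = 179.9652
P₀ = V_7/(1+r)^7 = 179.9652/(1+0.121)^7 = 80.9001

$80.90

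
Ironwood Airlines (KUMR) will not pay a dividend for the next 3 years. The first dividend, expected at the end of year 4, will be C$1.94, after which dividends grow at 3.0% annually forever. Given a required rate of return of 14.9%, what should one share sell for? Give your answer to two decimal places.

C$10.75

Deferred-dividend DDM. At t=3 the remaining stream is a growing perpetuity with first payment D_4 = 1.94.
V_3 = D_4/(r−g) = 1.94/(0.149−0.03) = 16.3025
P₀ = V_3/(1+r)^3 = 16.3025/(1+0.149)^3 = 10.7472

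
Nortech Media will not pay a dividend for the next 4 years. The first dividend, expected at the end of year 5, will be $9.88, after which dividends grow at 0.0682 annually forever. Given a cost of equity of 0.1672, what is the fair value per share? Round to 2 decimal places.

Deferred-dividend DDM. At t=4 the remaining stream is a growing perpetuity with first payment D_5 = 9.88.
V_4 = D_5/(r−g) = 9.88/(0.1672−0.0682) = 99.7980
P₀ = V_4/(1+r)^4 = 99.7980/(1+0.1672)^4 = 53.7701

$53.77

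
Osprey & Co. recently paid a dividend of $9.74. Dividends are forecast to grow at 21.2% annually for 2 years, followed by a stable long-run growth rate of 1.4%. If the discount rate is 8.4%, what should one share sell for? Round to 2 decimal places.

$199.44

Two-stage DDM. Project D₁…D_2 at 0.212, terminal growth 0.014, discount at r = 0.084.
D_1 = 11.8049
D_2 = 14.3075
Terminal value at t=2: TV = D_3/(r−g) = 14.5078/(0.084−0.014) = 207.2546
P₀ = 11.8049/(1+0.084)^1 + 14.3075/(1+0.084)^2 + 207.2546/(1+0.084)^2 = 199.4446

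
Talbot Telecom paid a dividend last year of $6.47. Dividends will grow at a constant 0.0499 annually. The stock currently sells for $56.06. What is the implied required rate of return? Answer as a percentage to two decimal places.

17.11%

Rearranging the constant-growth DDM: r = D₁/P₀ + g.
D₁ = 6.47 × (1 + 0.0499) = 6.7929.
r = 6.7929 / 56.06 + 0.0499 = 0.12117 + 0.0499 = 0.17107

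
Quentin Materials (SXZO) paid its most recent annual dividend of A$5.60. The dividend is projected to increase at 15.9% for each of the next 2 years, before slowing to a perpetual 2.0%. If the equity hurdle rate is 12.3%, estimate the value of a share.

A$70.81

Two-stage DDM. Project D₁…D_2 at 0.159, terminal growth 0.02, discount at r = 0.123.
D_1 = 6.4904
D_2 = 7.5224
Terminal value at t=2: TV = D_3/(r−g) = 7.6728/(0.123−0.02) = 74.4934
P₀ = 6.4904/(1+0.123)^1 + 7.5224/(1+0.123)^2 + 74.4934/(1+0.123)^2 = 70.8131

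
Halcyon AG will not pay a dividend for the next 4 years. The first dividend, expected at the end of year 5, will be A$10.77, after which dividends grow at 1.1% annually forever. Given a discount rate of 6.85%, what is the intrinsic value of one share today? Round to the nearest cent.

Deferred-dividend DDM. At t=4 the remaining stream is a growing perpetuity with first payment D_5 = 10.77.
V_4 = D_5/(r−g) = 10.77/(0.0685−0.011) = 187.3043
P₀ = V_4/(1+r)^4 = 187.3043/(1+0.0685)^4 = 143.6977

A$143.70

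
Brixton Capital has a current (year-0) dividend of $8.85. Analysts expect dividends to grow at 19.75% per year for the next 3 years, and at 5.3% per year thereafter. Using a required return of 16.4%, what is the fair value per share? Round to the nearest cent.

$119.52

Two-stage DDM. Project D₁…D_3 at 0.1975, terminal growth 0.053, discount at r = 0.164.
D_1 = 10.5979
D_2 = 12.6910
D_3 = 15.1974
Terminal value at t=3: TV = D_4/(r−g) = 16.0029/(0.164−0.053) = 144.1701
P₀ = 10.5979/(1+0.164)^1 + 12.6910/(1+0.164)^2 + 15.1974/(1+0.164)^3 + 144.1701/(1+0.164)^3 = 119.5225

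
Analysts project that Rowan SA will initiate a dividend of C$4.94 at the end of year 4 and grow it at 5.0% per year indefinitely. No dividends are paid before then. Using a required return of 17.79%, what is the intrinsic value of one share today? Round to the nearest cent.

Deferred-dividend DDM. At t=3 the remaining stream is a growing perpetuity with first payment D_4 = 4.94.
V_3 = D_4/(r−g) = 4.94/(0.1779−0.05) = 38.6239
P₀ = V_3/(1+r)^3 = 38.6239/(1+0.1779)^3 = 23.6337

C$23.63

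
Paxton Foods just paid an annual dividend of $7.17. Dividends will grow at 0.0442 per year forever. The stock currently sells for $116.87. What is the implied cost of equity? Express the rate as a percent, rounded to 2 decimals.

Rearranging the constant-growth DDM: r = D₁/P₀ + g.
D₁ = 7.17 × (1 + 0.0442) = 7.4869.
r = 7.4869 / 116.87 + 0.0442 = 0.06406 + 0.0442 = 0.10826

10.83%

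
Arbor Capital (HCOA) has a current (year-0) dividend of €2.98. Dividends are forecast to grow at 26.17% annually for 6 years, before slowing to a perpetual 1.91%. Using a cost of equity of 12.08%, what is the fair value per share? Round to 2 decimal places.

Two-stage DDM. Project D₁…D_6 at 0.2617, terminal growth 0.0191, discount at r = 0.1208.
D_1 = 3.7599
D_2 = 4.7438
D_3 = 5.9853
D_4 = 7.5516
D_5 = 9.5279
D_6 = 12.0213
Terminal value at t=6: TV = D_7/(r−g) = 12.2509/(0.1208−0.0191) = 120.4616
P₀ = 3.7599/(1+0.1208)^1 + 4.7438/(1+0.1208)^2 + 5.9853/(1+0.1208)^3 + 7.5516/(1+0.1208)^4 + 9.5279/(1+0.1208)^5 + 12.0213/(1+0.1208)^6 + 120.4616/(1+0.1208)^6 = 88.3877

€88.39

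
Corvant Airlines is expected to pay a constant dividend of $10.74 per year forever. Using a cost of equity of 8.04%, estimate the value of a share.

Zero-growth DDM (perpetuity): P₀ = D/r = 10.74 / 0.0804 = 133.5821

$133.58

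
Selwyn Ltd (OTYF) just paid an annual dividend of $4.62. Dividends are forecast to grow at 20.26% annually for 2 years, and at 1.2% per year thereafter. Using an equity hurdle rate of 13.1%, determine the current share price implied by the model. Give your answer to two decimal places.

$54.56

Two-stage DDM. Project D₁…D_2 at 0.2026, terminal growth 0.012, discount at r = 0.131.
D_1 = 5.5560
D_2 = 6.6817
Terminal value at t=2: TV = D_3/(r−g) = 6.7618/(0.131−0.012) = 56.8222
P₀ = 5.5560/(1+0.131)^1 + 6.6817/(1+0.131)^2 + 56.8222/(1+0.131)^2 = 54.5574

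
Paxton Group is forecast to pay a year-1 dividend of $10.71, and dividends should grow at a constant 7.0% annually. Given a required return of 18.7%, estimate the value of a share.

Gordon growth model: P₀ = D₁/(r − g), with D₁ = 10.71 given directly.
P₀ = 10.7100 / (0.187 − 0.07) = 10.7100 / 0.117 = 91.5385

$91.54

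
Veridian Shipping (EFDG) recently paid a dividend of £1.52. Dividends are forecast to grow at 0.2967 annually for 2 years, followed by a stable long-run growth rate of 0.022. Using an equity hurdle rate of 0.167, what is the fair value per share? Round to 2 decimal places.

£16.79

Two-stage DDM. Project D₁…D_2 at 0.2967, terminal growth 0.022, discount at r = 0.167.
D_1 = 1.9710
D_2 = 2.5558
Terminal value at t=2: TV = D_3/(r−g) = 2.6120/(0.167−0.022) = 18.0138
P₀ = 1.9710/(1+0.167)^1 + 2.5558/(1+0.167)^2 + 18.0138/(1+0.167)^2 = 16.7926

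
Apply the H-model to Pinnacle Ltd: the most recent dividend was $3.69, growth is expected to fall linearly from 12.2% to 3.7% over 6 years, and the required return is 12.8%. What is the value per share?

$52.39

H-model: P₀ = D₀[(1+g_L) + H(g_S−g_L)]/(r−g_L), with H = 6/2 = 3.
P₀ = 3.69 × [(1+0.037) + 3×(0.122−0.037)] / (0.128−0.037)
   = 3.69 × 1.2920 / 0.091 = 52.3899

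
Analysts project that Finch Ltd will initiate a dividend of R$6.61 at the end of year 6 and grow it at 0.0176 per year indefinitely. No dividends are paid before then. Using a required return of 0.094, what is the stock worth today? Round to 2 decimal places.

R$55.21

Deferred-dividend DDM. At t=5 the remaining stream is a growing perpetuity with first payment D_6 = 6.61.
V_5 = D_6/(r−g) = 6.61/(0.094−0.0176) = 86.5183
P₀ = V_5/(1+r)^5 = 86.5183/(1+0.094)^5 = 55.2105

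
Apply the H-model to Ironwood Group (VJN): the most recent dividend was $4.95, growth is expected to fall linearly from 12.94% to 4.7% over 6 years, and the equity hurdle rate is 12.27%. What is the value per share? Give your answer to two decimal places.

$84.63

H-model: P₀ = D₀[(1+g_L) + H(g_S−g_L)]/(r−g_L), with H = 6/2 = 3.
P₀ = 4.95 × [(1+0.047) + 3×(0.1294−0.047)] / (0.1227−0.047)
   = 4.95 × 1.2942 / 0.0757 = 84.6273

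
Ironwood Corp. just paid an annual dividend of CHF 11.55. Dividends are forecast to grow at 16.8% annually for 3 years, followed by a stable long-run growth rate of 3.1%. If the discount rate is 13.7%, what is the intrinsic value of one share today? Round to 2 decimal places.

Two-stage DDM. Project D₁…D_3 at 0.168, terminal growth 0.031, discount at r = 0.137.
D_1 = 13.4904
D_2 = 15.7568
D_3 = 18.4039
Terminal value at t=3: TV = D_4/(r−g) = 18.9744/(0.137−0.031) = 179.0042
P₀ = 13.4904/(1+0.137)^1 + 15.7568/(1+0.137)^2 + 18.4039/(1+0.137)^3 + 179.0042/(1+0.137)^3 = 158.3557

CHF 158.36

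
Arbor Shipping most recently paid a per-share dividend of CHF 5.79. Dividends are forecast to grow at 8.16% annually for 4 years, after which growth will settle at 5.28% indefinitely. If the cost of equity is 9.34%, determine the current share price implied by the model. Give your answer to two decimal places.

Two-stage DDM. Project D₁…D_4 at 0.0816, terminal growth 0.0528, discount at r = 0.0934.
D_1 = 6.2625
D_2 = 6.7735
D_3 = 7.3262
D_4 = 7.9240
Terminal value at t=4: TV = D_5/(r−g) = 8.3424/(0.0934−0.0528) = 205.4779
P₀ = 6.2625/(1+0.0934)^1 + 6.7735/(1+0.0934)^2 + 7.3262/(1+0.0934)^3 + 7.9240/(1+0.0934)^4 + 205.4779/(1+0.0934)^4 = 166.3054

CHF 166.31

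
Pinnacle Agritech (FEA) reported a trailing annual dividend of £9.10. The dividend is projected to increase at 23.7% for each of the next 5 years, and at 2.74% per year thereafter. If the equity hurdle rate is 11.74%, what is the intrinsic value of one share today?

£235.09

Two-stage DDM. Project D₁…D_5 at 0.237, terminal growth 0.0274, discount at r = 0.1174.
D_1 = 11.2567
D_2 = 13.9245
D_3 = 17.2247
D_4 = 21.3069
D_5 = 26.3566
Terminal value at t=5: TV = D_6/(r−g) = 27.0788/(0.1174−0.0274) = 300.8756
P₀ = 11.2567/(1+0.1174)^1 + 13.9245/(1+0.1174)^2 + 17.2247/(1+0.1174)^3 + 21.3069/(1+0.1174)^4 + 26.3566/(1+0.1174)^5 + 300.8756/(1+0.1174)^5 = 235.0903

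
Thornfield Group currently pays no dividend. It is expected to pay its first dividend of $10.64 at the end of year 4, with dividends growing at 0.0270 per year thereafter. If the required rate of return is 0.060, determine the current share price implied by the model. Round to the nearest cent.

$270.71

Deferred-dividend DDM. At t=3 the remaining stream is a growing perpetuity with first payment D_4 = 10.64.
V_3 = D_4/(r−g) = 10.64/(0.06−0.027) = 322.4242
P₀ = V_3/(1+r)^3 = 322.4242/(1+0.06)^3 = 270.7136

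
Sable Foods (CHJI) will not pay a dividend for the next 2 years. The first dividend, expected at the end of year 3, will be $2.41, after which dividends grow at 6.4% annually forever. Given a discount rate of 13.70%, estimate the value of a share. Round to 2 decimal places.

Deferred-dividend DDM. At t=2 the remaining stream is a growing perpetuity with first payment D_3 = 2.41.
V_2 = D_3/(r−g) = 2.41/(0.137−0.064) = 33.0137
P₀ = V_2/(1+r)^2 = 33.0137/(1+0.137)^2 = 25.5372

$25.54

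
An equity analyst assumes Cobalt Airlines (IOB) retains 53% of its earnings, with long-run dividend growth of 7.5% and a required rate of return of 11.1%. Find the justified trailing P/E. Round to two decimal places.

14.03

Payout ratio b = 1 − 0.53 = 0.47.
Justified trailing P/E = b(1+g)/(r−g) = 0.47×(1+0.075)/(0.111−0.075) = 14.0347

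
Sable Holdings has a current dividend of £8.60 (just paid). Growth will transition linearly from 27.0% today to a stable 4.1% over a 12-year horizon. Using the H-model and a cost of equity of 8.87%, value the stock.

H-model: P₀ = D₀[(1+g_L) + H(g_S−g_L)]/(r−g_L), with H = 12/2 = 6.
P₀ = 8.60 × [(1+0.041) + 6×(0.27−0.041)] / (0.0887−0.041)
   = 8.60 × 2.4150 / 0.0477 = 435.4088

£435.41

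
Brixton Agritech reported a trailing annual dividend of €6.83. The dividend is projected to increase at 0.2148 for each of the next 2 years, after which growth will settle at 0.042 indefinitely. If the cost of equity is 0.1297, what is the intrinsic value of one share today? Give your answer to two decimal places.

Two-stage DDM. Project D₁…D_2 at 0.2148, terminal growth 0.042, discount at r = 0.1297.
D_1 = 8.2971
D_2 = 10.0793
Terminal value at t=2: TV = D_3/(r−g) = 10.5026/(0.1297−0.042) = 119.7563
P₀ = 8.2971/(1+0.1297)^1 + 10.0793/(1+0.1297)^2 + 119.7563/(1+0.1297)^2 = 109.0788

€109.08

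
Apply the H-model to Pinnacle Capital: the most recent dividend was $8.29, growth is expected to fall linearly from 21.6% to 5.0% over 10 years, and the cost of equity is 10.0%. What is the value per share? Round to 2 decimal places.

$311.70

H-model: P₀ = D₀[(1+g_L) + H(g_S−g_L)]/(r−g_L), with H = 10/2 = 5.
P₀ = 8.29 × [(1+0.05) + 5×(0.216−0.05)] / (0.1−0.05)
   = 8.29 × 1.8800 / 0.05 = 311.7040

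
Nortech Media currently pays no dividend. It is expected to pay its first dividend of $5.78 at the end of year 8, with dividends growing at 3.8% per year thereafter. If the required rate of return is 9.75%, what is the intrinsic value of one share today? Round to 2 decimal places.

Deferred-dividend DDM. At t=7 the remaining stream is a growing perpetuity with first payment D_8 = 5.78.
V_7 = D_8/(r−g) = 5.78/(0.0975−0.038) = 97.1429
P₀ = V_7/(1+r)^7 = 97.1429/(1+0.0975)^7 = 50.6500

$50.65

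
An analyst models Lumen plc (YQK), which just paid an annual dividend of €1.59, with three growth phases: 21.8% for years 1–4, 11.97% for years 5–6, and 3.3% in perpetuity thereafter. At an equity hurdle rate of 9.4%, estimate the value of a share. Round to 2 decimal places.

Three-stage DDM. Project D₁…D_6; terminal Gordon value at t=6 with g = 0.033; discount at r = 0.094.
D_1 = 1.9366
D_2 = 2.3588
D_3 = 2.8730
D_4 = 3.4993
D_5 = 3.9182
D_6 = 4.3872
TV_6 = 4.5320/(0.094−0.033) = 74.2951
P₀ = Σ Dₜ/(1+r)ᵗ + TV_6/(1+r)^6 = 56.7745

€56.77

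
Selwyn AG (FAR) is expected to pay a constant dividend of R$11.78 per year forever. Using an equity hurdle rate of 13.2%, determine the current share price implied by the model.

Zero-growth DDM (perpetuity): P₀ = D/r = 11.78 / 0.132 = 89.2424

R$89.24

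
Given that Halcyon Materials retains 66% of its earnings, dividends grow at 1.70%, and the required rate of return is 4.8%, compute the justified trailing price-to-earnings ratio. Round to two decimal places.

Payout ratio b = 1 − 0.66 = 0.34.
Justified trailing P/E = b(1+g)/(r−g) = 0.34×(1+0.017)/(0.048−0.017) = 11.1542

11.15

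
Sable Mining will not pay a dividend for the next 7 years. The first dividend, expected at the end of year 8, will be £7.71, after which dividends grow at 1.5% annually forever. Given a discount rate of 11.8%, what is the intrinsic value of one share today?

Deferred-dividend DDM. At t=7 the remaining stream is a growing perpetuity with first payment D_8 = 7.71.
V_7 = D_8/(r−g) = 7.71/(0.118−0.015) = 74.8544
P₀ = V_7/(1+r)^7 = 74.8544/(1+0.118)^7 = 34.2866

£34.29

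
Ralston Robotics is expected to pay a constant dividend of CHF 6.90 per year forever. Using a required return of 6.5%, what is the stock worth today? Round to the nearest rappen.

Zero-growth DDM (perpetuity): P₀ = D/r = 6.90 / 0.065 = 106.1538

CHF 106.15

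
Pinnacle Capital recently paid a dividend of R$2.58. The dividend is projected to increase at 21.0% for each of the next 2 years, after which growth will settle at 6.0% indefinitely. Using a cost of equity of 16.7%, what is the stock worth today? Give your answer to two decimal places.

R$32.93

Two-stage DDM. Project D₁…D_2 at 0.21, terminal growth 0.06, discount at r = 0.167.
D_1 = 3.1218
D_2 = 3.7774
Terminal value at t=2: TV = D_3/(r−g) = 4.0040/(0.167−0.06) = 37.4208
P₀ = 3.1218/(1+0.167)^1 + 3.7774/(1+0.167)^2 + 37.4208/(1+0.167)^2 = 32.9258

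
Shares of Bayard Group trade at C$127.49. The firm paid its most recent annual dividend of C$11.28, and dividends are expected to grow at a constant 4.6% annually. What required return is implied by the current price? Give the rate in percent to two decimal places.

Rearranging the constant-growth DDM: r = D₁/P₀ + g.
D₁ = 11.28 × (1 + 0.046) = 11.7989.
r = 11.7989 / 127.49 + 0.046 = 0.09255 + 0.046 = 0.13855

13.85%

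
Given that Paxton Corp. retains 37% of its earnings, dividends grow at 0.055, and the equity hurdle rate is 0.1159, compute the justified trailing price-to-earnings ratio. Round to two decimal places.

10.91

Payout ratio b = 1 − 0.37 = 0.63.
Justified trailing P/E = b(1+g)/(r−g) = 0.63×(1+0.055)/(0.1159−0.055) = 10.9138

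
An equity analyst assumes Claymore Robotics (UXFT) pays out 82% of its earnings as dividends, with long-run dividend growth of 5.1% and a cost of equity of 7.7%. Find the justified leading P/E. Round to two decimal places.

31.54

Justified leading P/E = b/(r−g) = 0.82/(0.077−0.051) = 31.5385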